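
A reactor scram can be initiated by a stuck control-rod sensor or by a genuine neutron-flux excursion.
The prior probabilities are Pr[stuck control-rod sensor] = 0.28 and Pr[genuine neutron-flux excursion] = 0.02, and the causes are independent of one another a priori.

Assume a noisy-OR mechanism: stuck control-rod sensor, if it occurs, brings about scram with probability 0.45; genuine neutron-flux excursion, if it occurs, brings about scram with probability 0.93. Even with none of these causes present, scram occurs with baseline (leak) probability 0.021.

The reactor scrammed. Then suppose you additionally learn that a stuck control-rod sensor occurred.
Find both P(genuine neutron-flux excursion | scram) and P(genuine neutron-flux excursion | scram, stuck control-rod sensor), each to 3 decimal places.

P(genuine neutron-flux excursion | scram) ≈ 0.117; P(genuine neutron-flux excursion | scram, stuck control-rod sensor) ≈ 0.041

Under noisy-OR, P(scram | causes) = 1 − (1−0.021)·∏(1−qᵢ) over the active causes.
P(scram) = 0.021*0.72*0.98 + 0.93147*0.72*0.02 + 0.46155*0.28*0.98 + 0.962309*0.28*0.02 = 0.014818 + 0.013413 + 0.126649 + 0.005389 = 0.160269
Restricting to configurations with genuine neutron-flux excursion present: 0.013413 + 0.005389 = 0.018802.
Hence the posterior is 0.018802/0.160269 ≈ 0.117.

With the extra evidence:
P(scram | stuck control-rod sensor) = 0.46155·0.98 + 0.962309·0.02 = 0.452319 + 0.019246 = 0.471565
Of this, 0.019246 comes from 0.962309·0.02 (the genuine neutron-flux excursion=true cases).
P(genuine neutron-flux excursion | scram, stuck control-rod sensor) = 0.019246 / 0.471565 ≈ 0.041
This is intercausal reasoning (explaining away): once stuck control-rod sensor accounts for the scram, genuine neutron-flux excursion becomes less likely.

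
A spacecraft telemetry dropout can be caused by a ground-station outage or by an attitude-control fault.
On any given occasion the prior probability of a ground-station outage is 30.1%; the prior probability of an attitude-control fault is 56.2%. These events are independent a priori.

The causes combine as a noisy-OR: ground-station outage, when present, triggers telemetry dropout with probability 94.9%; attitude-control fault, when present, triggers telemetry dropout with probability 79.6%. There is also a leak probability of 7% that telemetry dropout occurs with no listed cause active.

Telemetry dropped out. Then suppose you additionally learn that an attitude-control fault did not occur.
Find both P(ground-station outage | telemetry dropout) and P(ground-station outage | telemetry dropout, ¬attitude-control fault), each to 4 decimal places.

Under noisy-OR, P(telemetry dropout | causes) = 1 − (1−0.07)·∏(1−qᵢ) over the active causes.
Sum P(telemetry dropout|·) weighted by the priors over the 4 (ground-station outage, attitude-control fault) configurations:
  P(telemetry dropout) = 0.07×0.699×0.438 + 0.81028×0.699×0.562 + 0.95257×0.301×0.438 + 0.990324×0.301×0.562
        = 0.021431 + 0.318309 + 0.125585 + 0.167525 = 0.632850
Configurations with ground-station outage contribute 0.293110, so
  P(ground-station outage | telemetry dropout) = 0.293110 / 0.632850 ≈ 0.4632

Now also conditioning on attitude-control fault≠true:
Sum P(telemetry dropout|·) weighted by the priors over both values of ground-station outage:
  P(telemetry dropout | ¬attitude-control fault) = 0.07×0.699 + 0.95257×0.301
        = 0.048930 + 0.286724 = 0.335654
Keeping only the ground-station outage-present terms gives 0.286724, so
  P(ground-station outage | telemetry dropout, ¬attitude-control fault) = 0.286724 / 0.335654 ≈ 0.8542

P(ground-station outage | telemetry dropout) ≈ 0.4632; P(ground-station outage | telemetry dropout, ¬attitude-control fault) ≈ 0.8542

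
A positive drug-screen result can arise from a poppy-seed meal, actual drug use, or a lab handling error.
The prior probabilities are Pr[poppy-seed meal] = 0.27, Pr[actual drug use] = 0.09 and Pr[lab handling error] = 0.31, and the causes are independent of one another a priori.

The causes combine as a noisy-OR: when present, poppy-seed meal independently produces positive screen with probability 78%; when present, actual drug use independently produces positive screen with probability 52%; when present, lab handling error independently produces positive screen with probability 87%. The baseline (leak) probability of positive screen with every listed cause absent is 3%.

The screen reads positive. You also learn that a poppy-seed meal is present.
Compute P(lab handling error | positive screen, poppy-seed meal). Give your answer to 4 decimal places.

Under noisy-OR, P(positive screen | causes) = 1 − (1−0.03)·∏(1−qᵢ) over the active causes.
P(positive screen | poppy-seed meal) = 0.7866×0.91×0.69 + 0.972258×0.91×0.31 + 0.897568×0.09×0.69 + 0.986684×0.09×0.31 = 0.493906 + 0.274274 + 0.055739 + 0.027528 = 0.851447
The lab handling error-present share is 0.274274 + 0.027528 = 0.301802.
Hence the posterior is 0.301802/0.851447 ≈ 0.3545.

P(lab handling error | positive screen, poppy-seed meal) ≈ 0.3545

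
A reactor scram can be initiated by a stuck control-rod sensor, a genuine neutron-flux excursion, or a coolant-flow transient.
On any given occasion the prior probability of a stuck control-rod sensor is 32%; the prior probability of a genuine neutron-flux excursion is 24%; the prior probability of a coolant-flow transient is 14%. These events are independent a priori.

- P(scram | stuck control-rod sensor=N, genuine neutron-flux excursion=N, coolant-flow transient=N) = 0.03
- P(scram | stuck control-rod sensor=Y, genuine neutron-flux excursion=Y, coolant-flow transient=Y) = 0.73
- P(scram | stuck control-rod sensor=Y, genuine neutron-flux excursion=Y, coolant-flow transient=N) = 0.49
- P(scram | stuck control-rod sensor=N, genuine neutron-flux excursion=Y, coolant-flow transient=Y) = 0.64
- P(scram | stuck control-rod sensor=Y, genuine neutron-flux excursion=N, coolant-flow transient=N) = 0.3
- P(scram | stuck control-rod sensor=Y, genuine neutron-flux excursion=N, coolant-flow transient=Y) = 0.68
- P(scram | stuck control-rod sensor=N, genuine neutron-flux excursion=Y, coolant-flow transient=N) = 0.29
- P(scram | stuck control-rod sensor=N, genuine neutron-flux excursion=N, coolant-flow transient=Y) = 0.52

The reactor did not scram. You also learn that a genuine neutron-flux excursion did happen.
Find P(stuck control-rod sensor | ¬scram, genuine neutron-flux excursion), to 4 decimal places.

P(stuck control-rod sensor | ¬scram, genuine neutron-flux excursion) ≈ 0.2533

P(¬scram | genuine neutron-flux excursion) = 0.71·0.68·0.86 + 0.36·0.68·0.14 + 0.51·0.32·0.86 + 0.27·0.32·0.14 = 0.415208 + 0.034272 + 0.140352 + 0.012096 = 0.601928
The stuck control-rod sensor-present share is 0.140352 + 0.012096 = 0.152448.
So P(stuck control-rod sensor | ¬scram, genuine neutron-flux excursion) = 0.152448/0.601928 ≈ 0.2533.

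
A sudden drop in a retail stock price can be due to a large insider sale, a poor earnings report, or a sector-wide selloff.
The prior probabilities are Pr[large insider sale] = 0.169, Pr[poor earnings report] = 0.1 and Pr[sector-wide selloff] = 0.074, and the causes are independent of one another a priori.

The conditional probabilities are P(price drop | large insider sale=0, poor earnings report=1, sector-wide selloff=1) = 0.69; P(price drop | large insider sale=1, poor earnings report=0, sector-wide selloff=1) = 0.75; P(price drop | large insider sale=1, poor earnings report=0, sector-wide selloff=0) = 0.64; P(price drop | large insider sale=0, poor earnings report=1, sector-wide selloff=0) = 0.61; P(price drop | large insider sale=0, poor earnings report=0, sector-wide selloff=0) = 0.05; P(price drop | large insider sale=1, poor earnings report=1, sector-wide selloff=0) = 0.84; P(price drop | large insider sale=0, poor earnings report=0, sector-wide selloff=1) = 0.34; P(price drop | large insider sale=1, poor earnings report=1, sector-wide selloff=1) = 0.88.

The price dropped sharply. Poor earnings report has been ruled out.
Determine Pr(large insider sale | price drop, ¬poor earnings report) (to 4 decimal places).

P(price drop | ¬poor earnings report) = 0.05*0.831*0.926 + 0.34*0.831*0.074 + 0.64*0.169*0.926 + 0.75*0.169*0.074 = 0.038475 + 0.020908 + 0.100156 + 0.009379 = 0.168918
The large insider sale-present share is 0.100156 + 0.009379 = 0.109535.
P(large insider sale | price drop, ¬poor earnings report) = 0.109535 / 0.168918 ≈ 0.6485

Pr(large insider sale | price drop, ¬poor earnings report) ≈ 0.6485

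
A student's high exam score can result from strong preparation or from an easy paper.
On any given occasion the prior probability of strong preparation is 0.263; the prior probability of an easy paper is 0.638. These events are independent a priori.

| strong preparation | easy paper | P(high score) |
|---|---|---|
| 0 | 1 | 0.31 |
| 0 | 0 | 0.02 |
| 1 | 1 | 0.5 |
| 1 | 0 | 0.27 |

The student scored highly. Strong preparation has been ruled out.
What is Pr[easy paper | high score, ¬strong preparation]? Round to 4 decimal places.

Pr[easy paper | high score, ¬strong preparation] ≈ 0.9647

Weight on easy paper=true, given the evidence: 0.31×0.638 = 0.197780
Denominator P(high score | ¬strong preparation): 0.02×0.362 + 0.31×0.638 = 0.205020
Posterior = 0.197780 / 0.205020 ≈ 0.9647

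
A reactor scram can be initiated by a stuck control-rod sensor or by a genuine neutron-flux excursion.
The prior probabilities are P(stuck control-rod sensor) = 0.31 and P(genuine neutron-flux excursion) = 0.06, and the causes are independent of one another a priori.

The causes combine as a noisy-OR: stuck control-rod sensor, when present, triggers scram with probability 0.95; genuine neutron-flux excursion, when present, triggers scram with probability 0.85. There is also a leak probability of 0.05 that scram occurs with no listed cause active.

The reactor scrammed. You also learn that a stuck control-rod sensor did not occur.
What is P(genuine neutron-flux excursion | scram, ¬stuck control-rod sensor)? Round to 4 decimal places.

Under noisy-OR, P(scram | causes) = 1 − (1−0.05)·∏(1−qᵢ) over the active causes.
For the numerator, keep only genuine neutron-flux excursion=true terms: 0.8575*0.06 = 0.051450
The normalizing constant is 0.05*0.94 + 0.8575*0.06 = 0.098450
P(genuine neutron-flux excursion | scram, ¬stuck control-rod sensor) = 0.051450/0.098450 ≈ 0.5226

P(genuine neutron-flux excursion | scram, ¬stuck control-rod sensor) ≈ 0.5226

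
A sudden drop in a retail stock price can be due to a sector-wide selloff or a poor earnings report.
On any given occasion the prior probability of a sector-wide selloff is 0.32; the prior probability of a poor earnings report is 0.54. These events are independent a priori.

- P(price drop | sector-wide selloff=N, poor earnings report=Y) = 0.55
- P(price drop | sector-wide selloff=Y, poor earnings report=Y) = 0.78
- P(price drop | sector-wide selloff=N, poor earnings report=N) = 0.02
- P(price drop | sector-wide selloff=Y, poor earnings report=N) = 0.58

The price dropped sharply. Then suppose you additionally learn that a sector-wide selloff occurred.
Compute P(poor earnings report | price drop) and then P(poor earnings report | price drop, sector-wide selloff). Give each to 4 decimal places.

Enumerate the 4 (sector-wide selloff, poor earnings report) configurations and weight by the priors:
  P(price drop) = 0.02*0.68*0.46 + 0.55*0.68*0.54 + 0.58*0.32*0.46 + 0.78*0.32*0.54
        = 0.006256 + 0.201960 + 0.085376 + 0.134784 = 0.428376
The terms with poor earnings report present sum to 0.336744, so
  P(poor earnings report | price drop) = 0.336744 / 0.428376 ≈ 0.7861

Now condition on the additional information:
P(price drop | sector-wide selloff) = 0.58·0.46 + 0.78·0.54 = 0.266800 + 0.421200 = 0.688000
Restricting to configurations with poor earnings report present: 0.78·0.54 = 0.421200.
So P(poor earnings report | price drop, sector-wide selloff) = 0.421200/0.688000 ≈ 0.6122.

P(poor earnings report | price drop) ≈ 0.7861; P(poor earnings report | price drop, sector-wide selloff) ≈ 0.6122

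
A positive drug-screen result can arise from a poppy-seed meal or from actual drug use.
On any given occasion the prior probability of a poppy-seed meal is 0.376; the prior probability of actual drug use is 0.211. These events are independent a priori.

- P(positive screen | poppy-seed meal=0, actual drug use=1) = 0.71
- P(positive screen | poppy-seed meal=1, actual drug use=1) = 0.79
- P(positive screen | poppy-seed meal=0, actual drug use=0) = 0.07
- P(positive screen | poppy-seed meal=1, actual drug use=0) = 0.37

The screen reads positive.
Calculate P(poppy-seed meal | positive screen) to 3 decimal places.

P(poppy-seed meal | positive screen) ≈ 0.574

Weight on poppy-seed meal=true, given the evidence: 0.109766 + 0.062675 = 0.172441
Denominator P(positive screen): 0.07·0.624·0.789 + 0.71·0.624·0.211 + 0.37·0.376·0.789 + 0.79·0.376·0.211 = 0.300386
Posterior = 0.172441 / 0.300386 ≈ 0.574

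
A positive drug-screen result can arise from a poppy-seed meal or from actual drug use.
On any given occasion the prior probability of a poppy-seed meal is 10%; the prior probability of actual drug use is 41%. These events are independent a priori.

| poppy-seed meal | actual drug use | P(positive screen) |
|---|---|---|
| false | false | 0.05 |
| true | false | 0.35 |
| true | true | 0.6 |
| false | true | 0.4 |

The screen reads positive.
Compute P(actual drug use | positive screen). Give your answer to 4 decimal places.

P(actual drug use | positive screen) ≈ 0.7849

For the numerator, keep only actual drug use=true terms: 0.147600 + 0.024600 = 0.172200
Denominator P(positive screen): 0.05*0.9*0.59 + 0.4*0.9*0.41 + 0.35*0.1*0.59 + 0.6*0.1*0.41 = 0.219400
P(actual drug use | positive screen) = 0.172200/0.219400 ≈ 0.7849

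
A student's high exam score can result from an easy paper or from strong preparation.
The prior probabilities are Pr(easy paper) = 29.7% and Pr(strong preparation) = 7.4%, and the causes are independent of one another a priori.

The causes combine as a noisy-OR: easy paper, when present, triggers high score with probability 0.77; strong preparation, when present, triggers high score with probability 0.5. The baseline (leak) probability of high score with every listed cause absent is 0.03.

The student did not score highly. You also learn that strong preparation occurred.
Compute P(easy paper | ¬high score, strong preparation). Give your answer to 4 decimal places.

P(easy paper | ¬high score, strong preparation) ≈ 0.0886

Under noisy-OR, P(high score | causes) = 1 − (1−0.03)·∏(1−qᵢ) over the active causes.
P(¬high score | strong preparation) = 0.485*0.703 + 0.11155*0.297 = 0.340955 + 0.033130 = 0.374085
Of this, 0.033130 comes from 0.11155*0.297 (the easy paper=true cases).
Hence the posterior is 0.033130/0.374085 ≈ 0.0886.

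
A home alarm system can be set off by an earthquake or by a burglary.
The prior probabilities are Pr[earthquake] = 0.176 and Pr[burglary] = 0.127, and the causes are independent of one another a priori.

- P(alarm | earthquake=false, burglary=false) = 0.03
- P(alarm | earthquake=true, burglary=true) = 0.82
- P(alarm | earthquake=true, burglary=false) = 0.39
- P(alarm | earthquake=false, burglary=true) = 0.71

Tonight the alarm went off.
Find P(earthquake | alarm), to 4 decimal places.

By total probability over the 4 (earthquake, burglary) configurations:
  P(alarm) = 0.03·0.824·0.873 + 0.71·0.824·0.127 + 0.39·0.176·0.873 + 0.82·0.176·0.127
        = 0.021581 + 0.074300 + 0.059923 + 0.018329 = 0.174133
The terms with earthquake present sum to 0.078252, so
  P(earthquake | alarm) = 0.078252 / 0.174133 ≈ 0.4494

P(earthquake | alarm) ≈ 0.4494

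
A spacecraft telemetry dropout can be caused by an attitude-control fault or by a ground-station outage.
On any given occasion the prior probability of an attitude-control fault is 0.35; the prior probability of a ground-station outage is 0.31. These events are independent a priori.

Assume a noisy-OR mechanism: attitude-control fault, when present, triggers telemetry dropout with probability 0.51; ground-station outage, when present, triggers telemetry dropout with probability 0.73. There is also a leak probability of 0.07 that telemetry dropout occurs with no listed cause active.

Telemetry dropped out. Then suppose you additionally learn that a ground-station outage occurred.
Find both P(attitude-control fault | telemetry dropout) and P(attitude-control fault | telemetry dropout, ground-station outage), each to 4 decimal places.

Under noisy-OR, P(telemetry dropout | causes) = 1 − (1−0.07)·∏(1−qᵢ) over the active causes.
Weight on attitude-control fault=true, given the evidence: 0.131448 + 0.095150 = 0.226598
Normalizer over all consistent configurations: 0.07·0.65·0.69 + 0.7489·0.65·0.31 + 0.5443·0.35·0.69 + 0.876961·0.35·0.31 = 0.408896
Posterior = 0.226598 / 0.408896 ≈ 0.5542

With the extra evidence:
Sum P(telemetry dropout|·) weighted by the priors over both values of attitude-control fault:
  P(telemetry dropout | ground-station outage) = 0.7489*0.65 + 0.876961*0.35
        = 0.486785 + 0.306936 = 0.793721
Keeping only the attitude-control fault-present terms gives 0.306936, so
  P(attitude-control fault | telemetry dropout, ground-station outage) = 0.306936 / 0.793721 ≈ 0.3867

P(attitude-control fault | telemetry dropout) ≈ 0.5542; P(attitude-control fault | telemetry dropout, ground-station outage) ≈ 0.3867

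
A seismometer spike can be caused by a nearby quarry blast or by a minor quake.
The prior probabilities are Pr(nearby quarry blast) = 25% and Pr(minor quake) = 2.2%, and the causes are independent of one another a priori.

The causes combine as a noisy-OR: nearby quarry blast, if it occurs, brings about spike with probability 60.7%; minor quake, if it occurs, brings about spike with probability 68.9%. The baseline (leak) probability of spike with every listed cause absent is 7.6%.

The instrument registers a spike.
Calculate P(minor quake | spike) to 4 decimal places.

P(minor quake | spike) ≈ 0.0729

Under noisy-OR, P(spike | causes) = 1 − (1−0.076)·∏(1−qᵢ) over the active causes.
P(spike) = 0.076*0.75*0.978 + 0.712636*0.75*0.022 + 0.636868*0.25*0.978 + 0.887066*0.25*0.022 = 0.055746 + 0.011758 + 0.155714 + 0.004879 = 0.228097
The minor quake-present share is 0.011758 + 0.004879 = 0.016637.
Hence the posterior is 0.016637/0.228097 ≈ 0.0729.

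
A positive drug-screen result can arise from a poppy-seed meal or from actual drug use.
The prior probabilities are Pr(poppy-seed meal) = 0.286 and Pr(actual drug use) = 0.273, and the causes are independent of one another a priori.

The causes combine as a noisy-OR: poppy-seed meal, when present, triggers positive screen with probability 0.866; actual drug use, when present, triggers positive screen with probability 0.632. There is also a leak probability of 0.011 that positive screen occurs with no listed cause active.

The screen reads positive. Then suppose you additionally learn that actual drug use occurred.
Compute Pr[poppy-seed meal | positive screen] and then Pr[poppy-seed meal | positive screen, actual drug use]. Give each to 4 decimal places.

Pr[poppy-seed meal | positive screen] ≈ 0.6626; Pr[poppy-seed meal | positive screen, actual drug use] ≈ 0.3746

Under noisy-OR, P(positive screen | causes) = 1 − (1−0.011)·∏(1−qᵢ) over the active causes.
For the numerator, keep only poppy-seed meal=true terms: 0.180367 + 0.074270 = 0.254637
The normalizing constant is 0.011*0.714*0.727 + 0.636048*0.714*0.273 + 0.867474*0.286*0.727 + 0.95123*0.286*0.273 = 0.384327
P(poppy-seed meal | positive screen) = 0.254637/0.384327 ≈ 0.6626

Now also conditioning on actual drug use=true:
P(positive screen | actual drug use) = 0.636048*0.714 + 0.95123*0.286 = 0.454138 + 0.272052 = 0.726190
Restricting to configurations with poppy-seed meal present: 0.95123*0.286 = 0.272052.
P(poppy-seed meal | positive screen, actual drug use) = 0.272052 / 0.726190 ≈ 0.3746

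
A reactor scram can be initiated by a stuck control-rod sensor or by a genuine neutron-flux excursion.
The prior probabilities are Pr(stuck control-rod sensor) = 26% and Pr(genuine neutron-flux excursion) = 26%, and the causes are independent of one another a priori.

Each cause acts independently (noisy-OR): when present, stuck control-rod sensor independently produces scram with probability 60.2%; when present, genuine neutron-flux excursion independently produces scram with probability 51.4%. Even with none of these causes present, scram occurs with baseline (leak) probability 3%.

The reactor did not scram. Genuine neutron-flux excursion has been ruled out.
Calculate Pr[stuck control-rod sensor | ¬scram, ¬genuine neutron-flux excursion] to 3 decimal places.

Under noisy-OR, P(scram | causes) = 1 − (1−0.03)·∏(1−qᵢ) over the active causes.
By total probability over both values of stuck control-rod sensor:
  P(¬scram | ¬genuine neutron-flux excursion) = 0.97×0.74 + 0.38606×0.26
        = 0.717800 + 0.100376 = 0.818176
Configurations with stuck control-rod sensor contribute 0.100376, so
  P(stuck control-rod sensor | ¬scram, ¬genuine neutron-flux excursion) = 0.100376 / 0.818176 ≈ 0.123

Pr[stuck control-rod sensor | ¬scram, ¬genuine neutron-flux excursion] ≈ 0.123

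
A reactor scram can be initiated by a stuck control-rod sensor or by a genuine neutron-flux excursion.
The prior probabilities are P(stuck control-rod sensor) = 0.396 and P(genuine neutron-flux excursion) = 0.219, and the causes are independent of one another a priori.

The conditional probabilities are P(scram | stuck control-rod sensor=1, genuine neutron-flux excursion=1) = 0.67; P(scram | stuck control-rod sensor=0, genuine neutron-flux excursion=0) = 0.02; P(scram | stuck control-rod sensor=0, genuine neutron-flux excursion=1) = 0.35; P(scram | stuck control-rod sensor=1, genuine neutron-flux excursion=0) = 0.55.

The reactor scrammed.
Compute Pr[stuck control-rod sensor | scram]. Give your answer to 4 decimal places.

For the numerator, keep only stuck control-rod sensor=true terms: 0.170102 + 0.058105 = 0.228207
Normalizer over all consistent configurations: 0.02·0.604·0.781 + 0.35·0.604·0.219 + 0.55·0.396·0.781 + 0.67·0.396·0.219 = 0.283938
Posterior = 0.228207 / 0.283938 ≈ 0.8037

Pr[stuck control-rod sensor | scram] ≈ 0.8037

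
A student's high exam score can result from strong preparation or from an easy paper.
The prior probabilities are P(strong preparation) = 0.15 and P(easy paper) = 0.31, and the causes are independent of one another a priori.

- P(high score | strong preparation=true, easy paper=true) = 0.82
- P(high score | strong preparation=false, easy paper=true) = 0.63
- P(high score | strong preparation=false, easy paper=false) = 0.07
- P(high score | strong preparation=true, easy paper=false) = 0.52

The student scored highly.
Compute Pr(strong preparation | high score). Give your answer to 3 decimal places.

Pr(strong preparation | high score) ≈ 0.308

Enumerate the 4 (strong preparation, easy paper) configurations and weight by the priors:
  P(high score) = 0.07*0.85*0.69 + 0.63*0.85*0.31 + 0.52*0.15*0.69 + 0.82*0.15*0.31
        = 0.041055 + 0.166005 + 0.053820 + 0.038130 = 0.299010
Configurations with strong preparation contribute 0.091950, so
  P(strong preparation | high score) = 0.091950 / 0.299010 ≈ 0.308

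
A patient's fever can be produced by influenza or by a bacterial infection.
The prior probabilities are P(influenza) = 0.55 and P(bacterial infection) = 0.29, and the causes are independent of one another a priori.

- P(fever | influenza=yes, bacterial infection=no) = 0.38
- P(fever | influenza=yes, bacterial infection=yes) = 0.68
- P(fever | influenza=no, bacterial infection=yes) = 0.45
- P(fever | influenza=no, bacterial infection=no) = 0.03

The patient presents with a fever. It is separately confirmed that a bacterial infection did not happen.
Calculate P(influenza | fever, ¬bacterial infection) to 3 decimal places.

P(influenza | fever, ¬bacterial infection) ≈ 0.939

Enumerate both values of influenza and weight by the priors:
  P(fever | ¬bacterial infection) = 0.03*0.45 + 0.38*0.55
        = 0.013500 + 0.209000 = 0.222500
The terms with influenza present sum to 0.209000, so
  P(influenza | fever, ¬bacterial infection) = 0.209000 / 0.222500 ≈ 0.939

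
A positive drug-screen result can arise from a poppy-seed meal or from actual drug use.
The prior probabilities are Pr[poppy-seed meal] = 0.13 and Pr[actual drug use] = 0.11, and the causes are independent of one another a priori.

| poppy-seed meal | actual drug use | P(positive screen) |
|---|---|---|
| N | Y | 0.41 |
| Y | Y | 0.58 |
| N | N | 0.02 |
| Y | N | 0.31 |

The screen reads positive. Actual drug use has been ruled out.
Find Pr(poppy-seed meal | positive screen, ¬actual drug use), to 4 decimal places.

Enumerate both values of poppy-seed meal and weight by the priors:
  P(positive screen | ¬actual drug use) = 0.02×0.87 + 0.31×0.13
        = 0.017400 + 0.040300 = 0.057700
The terms with poppy-seed meal present sum to 0.040300, so
  P(poppy-seed meal | positive screen, ¬actual drug use) = 0.040300 / 0.057700 ≈ 0.6984

Pr(poppy-seed meal | positive screen, ¬actual drug use) ≈ 0.6984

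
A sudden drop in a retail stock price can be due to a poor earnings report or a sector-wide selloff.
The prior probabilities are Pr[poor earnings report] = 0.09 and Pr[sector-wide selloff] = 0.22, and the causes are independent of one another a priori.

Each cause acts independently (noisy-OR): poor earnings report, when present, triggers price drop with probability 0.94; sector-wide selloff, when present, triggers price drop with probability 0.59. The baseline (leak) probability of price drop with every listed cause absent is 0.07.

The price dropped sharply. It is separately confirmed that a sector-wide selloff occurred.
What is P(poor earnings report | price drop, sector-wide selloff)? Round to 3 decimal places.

Under noisy-OR, P(price drop | causes) = 1 − (1−0.07)·∏(1−qᵢ) over the active causes.
Numerator (weight on configurations with poor earnings report): 0.977122×0.09 = 0.087941
Denominator P(price drop | sector-wide selloff): 0.6187×0.91 + 0.977122×0.09 = 0.650958
Posterior = 0.087941 / 0.650958 ≈ 0.135

P(poor earnings report | price drop, sector-wide selloff) ≈ 0.135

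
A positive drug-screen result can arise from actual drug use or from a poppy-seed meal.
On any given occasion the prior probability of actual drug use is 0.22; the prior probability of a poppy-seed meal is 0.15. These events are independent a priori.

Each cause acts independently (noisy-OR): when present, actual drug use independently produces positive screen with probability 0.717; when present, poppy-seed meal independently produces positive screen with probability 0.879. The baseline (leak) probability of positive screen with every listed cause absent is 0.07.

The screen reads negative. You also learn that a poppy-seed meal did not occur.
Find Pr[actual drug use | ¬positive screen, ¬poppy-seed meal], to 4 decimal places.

Pr[actual drug use | ¬positive screen, ¬poppy-seed meal] ≈ 0.0739

Under noisy-OR, P(positive screen | causes) = 1 − (1−0.07)·∏(1−qᵢ) over the active causes.
P(¬positive screen | ¬poppy-seed meal) = 0.93·0.78 + 0.26319·0.22 = 0.725400 + 0.057902 = 0.783302
The actual drug use-present share is 0.26319·0.22 = 0.057902.
So P(actual drug use | ¬positive screen, ¬poppy-seed meal) = 0.057902/0.783302 ≈ 0.0739.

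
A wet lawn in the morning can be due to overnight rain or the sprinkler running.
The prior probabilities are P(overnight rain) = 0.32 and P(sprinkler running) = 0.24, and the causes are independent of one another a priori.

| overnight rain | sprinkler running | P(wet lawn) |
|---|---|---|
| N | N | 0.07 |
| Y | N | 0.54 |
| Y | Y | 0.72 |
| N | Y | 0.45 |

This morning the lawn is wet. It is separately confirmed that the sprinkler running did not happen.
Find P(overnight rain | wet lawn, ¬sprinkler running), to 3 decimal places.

Numerator (weight on configurations with overnight rain): 0.54·0.32 = 0.172800
The normalizing constant is 0.07·0.68 + 0.54·0.32 = 0.220400
P(overnight rain | wet lawn, ¬sprinkler running) = 0.172800/0.220400 ≈ 0.784

P(overnight rain | wet lawn, ¬sprinkler running) ≈ 0.784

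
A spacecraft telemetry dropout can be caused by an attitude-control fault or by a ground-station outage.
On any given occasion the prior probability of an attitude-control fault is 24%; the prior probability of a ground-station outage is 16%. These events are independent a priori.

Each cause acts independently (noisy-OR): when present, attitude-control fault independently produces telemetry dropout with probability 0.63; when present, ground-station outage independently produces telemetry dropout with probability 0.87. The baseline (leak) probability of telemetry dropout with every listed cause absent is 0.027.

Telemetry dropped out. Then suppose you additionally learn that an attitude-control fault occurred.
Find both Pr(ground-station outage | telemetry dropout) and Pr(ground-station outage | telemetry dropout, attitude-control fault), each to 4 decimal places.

Pr(ground-station outage | telemetry dropout) ≈ 0.4941; Pr(ground-station outage | telemetry dropout, attitude-control fault) ≈ 0.2210

Under noisy-OR, P(telemetry dropout | causes) = 1 − (1−0.027)·∏(1−qᵢ) over the active causes.
Numerator (weight on configurations with ground-station outage): 0.106219 + 0.036603 = 0.142822
Normalizer over all consistent configurations: 0.027*0.76*0.84 + 0.87351*0.76*0.16 + 0.63999*0.24*0.84 + 0.953199*0.24*0.16 = 0.289081
Posterior = 0.142822 / 0.289081 ≈ 0.4941

Now condition on the additional information:
Enumerate both values of ground-station outage and weight by the priors:
  P(telemetry dropout | attitude-control fault) = 0.63999×0.84 + 0.953199×0.16
        = 0.537592 + 0.152512 = 0.690104
Configurations with ground-station outage contribute 0.152512, so
  P(ground-station outage | telemetry dropout, attitude-control fault) = 0.152512 / 0.690104 ≈ 0.2210
The drop from 0.4941 to 0.2210 is the explaining-away (discounting) effect.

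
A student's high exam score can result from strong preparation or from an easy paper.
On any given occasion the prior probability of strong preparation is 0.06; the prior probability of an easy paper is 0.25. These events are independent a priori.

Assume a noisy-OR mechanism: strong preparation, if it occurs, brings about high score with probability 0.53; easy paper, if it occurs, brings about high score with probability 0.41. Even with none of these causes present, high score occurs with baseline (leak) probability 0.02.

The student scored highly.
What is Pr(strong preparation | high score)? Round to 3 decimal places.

Pr(strong preparation | high score) ≈ 0.237

Under noisy-OR, P(high score | causes) = 1 − (1−0.02)·∏(1−qᵢ) over the active causes.
P(high score) = 0.02×0.94×0.75 + 0.4218×0.94×0.25 + 0.5394×0.06×0.75 + 0.728246×0.06×0.25 = 0.014100 + 0.099123 + 0.024273 + 0.010924 = 0.148420
Of this, 0.035197 comes from 0.024273 + 0.010924 (the strong preparation=true cases).
Hence the posterior is 0.035197/0.148420 ≈ 0.237.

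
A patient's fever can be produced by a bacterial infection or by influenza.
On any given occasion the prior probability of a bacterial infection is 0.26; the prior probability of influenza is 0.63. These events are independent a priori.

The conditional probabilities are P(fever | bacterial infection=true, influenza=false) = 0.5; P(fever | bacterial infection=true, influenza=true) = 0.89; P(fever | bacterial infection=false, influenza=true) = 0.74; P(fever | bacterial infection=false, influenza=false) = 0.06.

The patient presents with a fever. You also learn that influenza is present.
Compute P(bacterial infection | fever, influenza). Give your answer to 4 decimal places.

P(bacterial infection | fever, influenza) ≈ 0.2970

P(fever | influenza) = 0.74·0.74 + 0.89·0.26 = 0.547600 + 0.231400 = 0.779000
Restricting to configurations with bacterial infection present: 0.89·0.26 = 0.231400.
Hence the posterior is 0.231400/0.779000 ≈ 0.2970.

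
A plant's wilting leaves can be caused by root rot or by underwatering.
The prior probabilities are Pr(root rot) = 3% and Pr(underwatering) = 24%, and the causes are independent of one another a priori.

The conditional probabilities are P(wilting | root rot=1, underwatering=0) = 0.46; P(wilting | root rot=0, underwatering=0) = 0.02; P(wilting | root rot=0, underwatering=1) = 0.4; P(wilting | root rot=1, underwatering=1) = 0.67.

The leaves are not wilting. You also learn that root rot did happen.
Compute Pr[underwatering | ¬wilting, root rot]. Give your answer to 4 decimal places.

Pr[underwatering | ¬wilting, root rot] ≈ 0.1618

Enumerate both values of underwatering and weight by the priors:
  P(¬wilting | root rot) = 0.54×0.76 + 0.33×0.24
        = 0.410400 + 0.079200 = 0.489600
Keeping only the underwatering-present terms gives 0.079200, so
  P(underwatering | ¬wilting, root rot) = 0.079200 / 0.489600 ≈ 0.1618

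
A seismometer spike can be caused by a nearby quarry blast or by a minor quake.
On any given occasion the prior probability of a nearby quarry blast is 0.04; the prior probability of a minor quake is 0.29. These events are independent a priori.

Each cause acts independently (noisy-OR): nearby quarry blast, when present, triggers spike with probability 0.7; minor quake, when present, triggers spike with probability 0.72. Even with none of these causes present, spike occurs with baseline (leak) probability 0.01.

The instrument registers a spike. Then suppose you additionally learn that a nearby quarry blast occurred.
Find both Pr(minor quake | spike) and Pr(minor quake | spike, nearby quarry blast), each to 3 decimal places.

Pr(minor quake | spike) ≈ 0.888; Pr(minor quake | spike, nearby quarry blast) ≈ 0.348

Under noisy-OR, P(spike | causes) = 1 − (1−0.01)·∏(1−qᵢ) over the active causes.
P(spike) = 0.01·0.96·0.71 + 0.7228·0.96·0.29 + 0.703·0.04·0.71 + 0.91684·0.04·0.29 = 0.006816 + 0.201228 + 0.019965 + 0.010635 = 0.238644
Of this, 0.211863 comes from 0.201228 + 0.010635 (the minor quake=true cases).
So P(minor quake | spike) = 0.211863/0.238644 ≈ 0.888.

Now condition on the additional information:
P(spike | nearby quarry blast) = 0.703*0.71 + 0.91684*0.29 = 0.499130 + 0.265884 = 0.765014
The minor quake-present share is 0.91684*0.29 = 0.265884.
So P(minor quake | spike, nearby quarry blast) = 0.265884/0.765014 ≈ 0.348.
Conditioning on nearby quarry blast lowers the posterior on minor quake: the classic explaining-away effect in a common-effect structure.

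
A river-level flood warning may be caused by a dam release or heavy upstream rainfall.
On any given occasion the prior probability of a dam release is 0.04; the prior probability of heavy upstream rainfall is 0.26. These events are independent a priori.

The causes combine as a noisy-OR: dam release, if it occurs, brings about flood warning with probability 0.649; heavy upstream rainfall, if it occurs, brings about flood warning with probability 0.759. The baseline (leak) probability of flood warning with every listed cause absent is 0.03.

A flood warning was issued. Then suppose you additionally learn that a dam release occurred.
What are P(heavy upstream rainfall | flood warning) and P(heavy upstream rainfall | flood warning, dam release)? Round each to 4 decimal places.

P(heavy upstream rainfall | flood warning) ≈ 0.8310; P(heavy upstream rainfall | flood warning, dam release) ≈ 0.3284

Under noisy-OR, P(flood warning | causes) = 1 − (1−0.03)·∏(1−qᵢ) over the active causes.
For the numerator, keep only heavy upstream rainfall=true terms: 0.191251 + 0.009547 = 0.200798
Denominator P(flood warning): 0.03*0.96*0.74 + 0.76623*0.96*0.26 + 0.65953*0.04*0.74 + 0.917947*0.04*0.26 = 0.241632
Posterior = 0.200798 / 0.241632 ≈ 0.8310

With the extra evidence:
P(flood warning | dam release) = 0.65953×0.74 + 0.917947×0.26 = 0.488052 + 0.238666 = 0.726718
Of this, 0.238666 comes from 0.917947×0.26 (the heavy upstream rainfall=true cases).
So P(heavy upstream rainfall | flood warning, dam release) = 0.238666/0.726718 ≈ 0.3284.
The drop from 0.8310 to 0.3284 is the explaining-away (discounting) effect.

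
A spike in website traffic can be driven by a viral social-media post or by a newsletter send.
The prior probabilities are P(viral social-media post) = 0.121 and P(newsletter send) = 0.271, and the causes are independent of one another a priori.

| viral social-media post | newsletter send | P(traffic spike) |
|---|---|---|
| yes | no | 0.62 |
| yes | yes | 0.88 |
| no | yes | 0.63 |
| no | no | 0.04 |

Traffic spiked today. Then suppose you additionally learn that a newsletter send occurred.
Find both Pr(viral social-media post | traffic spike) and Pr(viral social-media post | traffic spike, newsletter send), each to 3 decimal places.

Pr(viral social-media post | traffic spike) ≈ 0.322; Pr(viral social-media post | traffic spike, newsletter send) ≈ 0.161

Sum P(traffic spike|·) weighted by the priors over the 4 (viral social-media post, newsletter send) configurations:
  P(traffic spike) = 0.04*0.879*0.729 + 0.63*0.879*0.271 + 0.62*0.121*0.729 + 0.88*0.121*0.271
        = 0.025632 + 0.150072 + 0.054690 + 0.028856 = 0.259250
The terms with viral social-media post present sum to 0.083546, so
  P(viral social-media post | traffic spike) = 0.083546 / 0.259250 ≈ 0.322

Now also conditioning on newsletter send=true:
Weight on viral social-media post=true, given the evidence: 0.88*0.121 = 0.106480
Denominator P(traffic spike | newsletter send): 0.63*0.879 + 0.88*0.121 = 0.660250
P(viral social-media post | traffic spike, newsletter send) = 0.106480/0.660250 ≈ 0.161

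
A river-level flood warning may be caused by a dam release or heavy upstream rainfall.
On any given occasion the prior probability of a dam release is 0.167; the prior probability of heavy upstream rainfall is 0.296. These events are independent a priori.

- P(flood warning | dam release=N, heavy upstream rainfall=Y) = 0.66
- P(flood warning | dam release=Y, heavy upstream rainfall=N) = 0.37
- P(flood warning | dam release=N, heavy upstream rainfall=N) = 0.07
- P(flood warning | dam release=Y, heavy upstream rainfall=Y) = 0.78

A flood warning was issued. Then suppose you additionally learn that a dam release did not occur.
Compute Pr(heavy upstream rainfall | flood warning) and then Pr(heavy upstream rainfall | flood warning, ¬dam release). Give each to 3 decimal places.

P(flood warning) = 0.07×0.833×0.704 + 0.66×0.833×0.296 + 0.37×0.167×0.704 + 0.78×0.167×0.296 = 0.041050 + 0.162735 + 0.043500 + 0.038557 = 0.285842
Restricting to configurations with heavy upstream rainfall present: 0.162735 + 0.038557 = 0.201292.
Hence the posterior is 0.201292/0.285842 ≈ 0.704.

With the extra evidence:
Weight on heavy upstream rainfall=true, given the evidence: 0.66×0.296 = 0.195360
Normalizer over all consistent configurations: 0.07×0.704 + 0.66×0.296 = 0.244640
P(heavy upstream rainfall | flood warning, ¬dam release) = 0.195360/0.244640 ≈ 0.799
Ruling out dam release raises the posterior on heavy upstream rainfall — the flip side of explaining away.

Pr(heavy upstream rainfall | flood warning) ≈ 0.704; Pr(heavy upstream rainfall | flood warning, ¬dam release) ≈ 0.799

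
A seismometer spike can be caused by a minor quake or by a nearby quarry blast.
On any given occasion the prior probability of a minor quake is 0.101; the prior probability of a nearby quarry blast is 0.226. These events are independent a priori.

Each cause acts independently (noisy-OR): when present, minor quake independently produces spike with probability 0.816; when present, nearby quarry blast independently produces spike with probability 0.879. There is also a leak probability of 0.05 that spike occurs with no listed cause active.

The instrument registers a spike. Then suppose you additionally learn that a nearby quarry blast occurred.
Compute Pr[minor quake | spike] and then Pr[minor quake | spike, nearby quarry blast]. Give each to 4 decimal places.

Under noisy-OR, P(spike | causes) = 1 − (1−0.05)·∏(1−qᵢ) over the active causes.
P(spike) = 0.05*0.899*0.774 + 0.88505*0.899*0.226 + 0.8252*0.101*0.774 + 0.978849*0.101*0.226 = 0.034791 + 0.179819 + 0.064509 + 0.022343 = 0.301462
Restricting to configurations with minor quake present: 0.064509 + 0.022343 = 0.086852.
Hence the posterior is 0.086852/0.301462 ≈ 0.2881.

Now condition on the additional information:
Sum P(spike|·) weighted by the priors over both values of minor quake:
  P(spike | nearby quarry blast) = 0.88505·0.899 + 0.978849·0.101
        = 0.795660 + 0.098864 = 0.894524
Keeping only the minor quake-present terms gives 0.098864, so
  P(minor quake | spike, nearby quarry blast) = 0.098864 / 0.894524 ≈ 0.1105

Pr[minor quake | spike] ≈ 0.2881; Pr[minor quake | spike, nearby quarry blast] ≈ 0.1105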